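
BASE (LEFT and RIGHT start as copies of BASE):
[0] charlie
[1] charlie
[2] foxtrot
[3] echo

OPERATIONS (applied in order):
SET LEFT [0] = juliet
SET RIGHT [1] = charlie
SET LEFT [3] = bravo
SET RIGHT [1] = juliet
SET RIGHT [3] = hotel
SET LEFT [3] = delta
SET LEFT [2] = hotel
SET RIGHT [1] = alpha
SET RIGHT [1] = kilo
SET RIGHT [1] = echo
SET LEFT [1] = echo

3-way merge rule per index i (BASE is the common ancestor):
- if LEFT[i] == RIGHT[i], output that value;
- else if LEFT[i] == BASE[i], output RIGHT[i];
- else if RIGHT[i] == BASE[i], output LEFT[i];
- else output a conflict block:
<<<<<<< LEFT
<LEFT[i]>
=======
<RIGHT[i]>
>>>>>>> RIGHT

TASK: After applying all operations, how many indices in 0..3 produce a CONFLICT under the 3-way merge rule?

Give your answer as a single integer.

Answer: 1

Derivation:
Final LEFT:  [juliet, echo, hotel, delta]
Final RIGHT: [charlie, echo, foxtrot, hotel]
i=0: L=juliet, R=charlie=BASE -> take LEFT -> juliet
i=1: L=echo R=echo -> agree -> echo
i=2: L=hotel, R=foxtrot=BASE -> take LEFT -> hotel
i=3: BASE=echo L=delta R=hotel all differ -> CONFLICT
Conflict count: 1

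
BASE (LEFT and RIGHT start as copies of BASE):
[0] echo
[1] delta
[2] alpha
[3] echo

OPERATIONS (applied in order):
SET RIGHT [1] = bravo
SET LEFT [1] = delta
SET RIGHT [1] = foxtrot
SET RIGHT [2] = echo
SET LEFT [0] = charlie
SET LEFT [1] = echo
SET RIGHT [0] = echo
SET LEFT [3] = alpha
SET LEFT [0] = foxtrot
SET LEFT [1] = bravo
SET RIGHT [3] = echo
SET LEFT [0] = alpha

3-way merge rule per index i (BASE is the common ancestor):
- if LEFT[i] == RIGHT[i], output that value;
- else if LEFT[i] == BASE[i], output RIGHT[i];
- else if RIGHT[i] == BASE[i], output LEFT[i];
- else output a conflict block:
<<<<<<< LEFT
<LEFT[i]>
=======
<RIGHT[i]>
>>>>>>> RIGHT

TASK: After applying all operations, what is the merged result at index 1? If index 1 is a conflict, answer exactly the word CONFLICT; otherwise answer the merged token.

Final LEFT:  [alpha, bravo, alpha, alpha]
Final RIGHT: [echo, foxtrot, echo, echo]
i=0: L=alpha, R=echo=BASE -> take LEFT -> alpha
i=1: BASE=delta L=bravo R=foxtrot all differ -> CONFLICT
i=2: L=alpha=BASE, R=echo -> take RIGHT -> echo
i=3: L=alpha, R=echo=BASE -> take LEFT -> alpha
Index 1 -> CONFLICT

Answer: CONFLICT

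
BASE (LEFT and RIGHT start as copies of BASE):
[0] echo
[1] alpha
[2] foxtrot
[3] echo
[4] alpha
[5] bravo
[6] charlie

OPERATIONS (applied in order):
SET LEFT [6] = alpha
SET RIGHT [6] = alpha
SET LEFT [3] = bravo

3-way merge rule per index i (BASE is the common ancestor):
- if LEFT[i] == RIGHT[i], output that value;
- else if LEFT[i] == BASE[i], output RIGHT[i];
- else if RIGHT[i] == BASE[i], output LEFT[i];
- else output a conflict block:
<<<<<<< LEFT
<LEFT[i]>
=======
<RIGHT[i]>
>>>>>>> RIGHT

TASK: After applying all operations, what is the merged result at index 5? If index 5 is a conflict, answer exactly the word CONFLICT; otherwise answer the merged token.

Final LEFT:  [echo, alpha, foxtrot, bravo, alpha, bravo, alpha]
Final RIGHT: [echo, alpha, foxtrot, echo, alpha, bravo, alpha]
i=0: L=echo R=echo -> agree -> echo
i=1: L=alpha R=alpha -> agree -> alpha
i=2: L=foxtrot R=foxtrot -> agree -> foxtrot
i=3: L=bravo, R=echo=BASE -> take LEFT -> bravo
i=4: L=alpha R=alpha -> agree -> alpha
i=5: L=bravo R=bravo -> agree -> bravo
i=6: L=alpha R=alpha -> agree -> alpha
Index 5 -> bravo

Answer: bravo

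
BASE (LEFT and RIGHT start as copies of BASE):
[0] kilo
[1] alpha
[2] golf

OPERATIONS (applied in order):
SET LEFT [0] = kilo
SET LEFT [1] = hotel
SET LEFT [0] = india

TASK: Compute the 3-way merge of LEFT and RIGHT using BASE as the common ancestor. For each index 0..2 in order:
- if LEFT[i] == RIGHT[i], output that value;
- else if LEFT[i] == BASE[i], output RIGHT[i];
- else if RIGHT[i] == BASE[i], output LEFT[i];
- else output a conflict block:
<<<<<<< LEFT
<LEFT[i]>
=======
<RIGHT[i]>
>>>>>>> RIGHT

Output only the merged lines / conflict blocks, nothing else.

Final LEFT:  [india, hotel, golf]
Final RIGHT: [kilo, alpha, golf]
i=0: L=india, R=kilo=BASE -> take LEFT -> india
i=1: L=hotel, R=alpha=BASE -> take LEFT -> hotel
i=2: L=golf R=golf -> agree -> golf

Answer: india
hotel
golf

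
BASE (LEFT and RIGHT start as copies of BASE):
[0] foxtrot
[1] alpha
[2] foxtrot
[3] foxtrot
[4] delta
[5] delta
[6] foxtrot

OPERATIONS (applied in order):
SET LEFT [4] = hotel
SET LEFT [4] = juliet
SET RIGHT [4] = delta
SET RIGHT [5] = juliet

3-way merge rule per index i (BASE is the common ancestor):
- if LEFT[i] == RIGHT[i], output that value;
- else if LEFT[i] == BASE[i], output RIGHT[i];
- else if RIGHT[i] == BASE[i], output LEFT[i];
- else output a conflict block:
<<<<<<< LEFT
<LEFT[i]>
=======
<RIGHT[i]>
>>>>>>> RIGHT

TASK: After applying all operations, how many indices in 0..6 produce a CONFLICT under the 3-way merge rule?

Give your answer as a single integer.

Answer: 0

Derivation:
Final LEFT:  [foxtrot, alpha, foxtrot, foxtrot, juliet, delta, foxtrot]
Final RIGHT: [foxtrot, alpha, foxtrot, foxtrot, delta, juliet, foxtrot]
i=0: L=foxtrot R=foxtrot -> agree -> foxtrot
i=1: L=alpha R=alpha -> agree -> alpha
i=2: L=foxtrot R=foxtrot -> agree -> foxtrot
i=3: L=foxtrot R=foxtrot -> agree -> foxtrot
i=4: L=juliet, R=delta=BASE -> take LEFT -> juliet
i=5: L=delta=BASE, R=juliet -> take RIGHT -> juliet
i=6: L=foxtrot R=foxtrot -> agree -> foxtrot
Conflict count: 0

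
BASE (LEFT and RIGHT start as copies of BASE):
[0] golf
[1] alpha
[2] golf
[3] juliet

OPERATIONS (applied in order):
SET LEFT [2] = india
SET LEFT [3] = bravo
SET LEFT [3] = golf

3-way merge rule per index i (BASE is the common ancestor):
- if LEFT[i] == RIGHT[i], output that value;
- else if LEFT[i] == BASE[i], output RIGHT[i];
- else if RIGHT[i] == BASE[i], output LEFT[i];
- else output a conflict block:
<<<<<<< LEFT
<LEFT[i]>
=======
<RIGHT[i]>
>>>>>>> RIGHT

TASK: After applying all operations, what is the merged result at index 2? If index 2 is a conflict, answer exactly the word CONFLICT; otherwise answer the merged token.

Answer: india

Derivation:
Final LEFT:  [golf, alpha, india, golf]
Final RIGHT: [golf, alpha, golf, juliet]
i=0: L=golf R=golf -> agree -> golf
i=1: L=alpha R=alpha -> agree -> alpha
i=2: L=india, R=golf=BASE -> take LEFT -> india
i=3: L=golf, R=juliet=BASE -> take LEFT -> golf
Index 2 -> india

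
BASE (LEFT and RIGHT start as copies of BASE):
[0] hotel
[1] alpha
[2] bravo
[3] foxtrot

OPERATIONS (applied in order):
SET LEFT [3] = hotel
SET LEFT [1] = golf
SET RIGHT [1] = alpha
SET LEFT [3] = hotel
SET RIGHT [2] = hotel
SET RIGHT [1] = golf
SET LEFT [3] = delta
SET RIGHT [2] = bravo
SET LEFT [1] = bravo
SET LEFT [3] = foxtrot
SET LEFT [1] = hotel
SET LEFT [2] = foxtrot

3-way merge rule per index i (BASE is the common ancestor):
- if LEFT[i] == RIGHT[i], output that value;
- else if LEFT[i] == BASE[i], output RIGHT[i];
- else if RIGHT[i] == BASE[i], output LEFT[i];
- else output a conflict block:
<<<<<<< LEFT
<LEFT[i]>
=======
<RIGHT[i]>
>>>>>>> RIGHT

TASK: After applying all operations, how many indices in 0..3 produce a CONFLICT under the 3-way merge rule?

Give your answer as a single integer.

Final LEFT:  [hotel, hotel, foxtrot, foxtrot]
Final RIGHT: [hotel, golf, bravo, foxtrot]
i=0: L=hotel R=hotel -> agree -> hotel
i=1: BASE=alpha L=hotel R=golf all differ -> CONFLICT
i=2: L=foxtrot, R=bravo=BASE -> take LEFT -> foxtrot
i=3: L=foxtrot R=foxtrot -> agree -> foxtrot
Conflict count: 1

Answer: 1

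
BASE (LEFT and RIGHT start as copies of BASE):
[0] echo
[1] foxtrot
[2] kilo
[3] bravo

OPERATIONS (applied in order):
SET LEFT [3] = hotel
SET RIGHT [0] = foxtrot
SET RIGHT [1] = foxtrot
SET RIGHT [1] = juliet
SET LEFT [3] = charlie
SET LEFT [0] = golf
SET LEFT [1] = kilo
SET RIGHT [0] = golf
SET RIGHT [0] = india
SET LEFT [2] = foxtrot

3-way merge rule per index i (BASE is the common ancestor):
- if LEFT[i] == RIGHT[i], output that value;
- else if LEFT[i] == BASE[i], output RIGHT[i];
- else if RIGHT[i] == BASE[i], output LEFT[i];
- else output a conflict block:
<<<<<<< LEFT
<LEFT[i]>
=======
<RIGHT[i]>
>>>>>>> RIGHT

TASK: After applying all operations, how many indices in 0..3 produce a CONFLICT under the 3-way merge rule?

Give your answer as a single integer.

Final LEFT:  [golf, kilo, foxtrot, charlie]
Final RIGHT: [india, juliet, kilo, bravo]
i=0: BASE=echo L=golf R=india all differ -> CONFLICT
i=1: BASE=foxtrot L=kilo R=juliet all differ -> CONFLICT
i=2: L=foxtrot, R=kilo=BASE -> take LEFT -> foxtrot
i=3: L=charlie, R=bravo=BASE -> take LEFT -> charlie
Conflict count: 2

Answer: 2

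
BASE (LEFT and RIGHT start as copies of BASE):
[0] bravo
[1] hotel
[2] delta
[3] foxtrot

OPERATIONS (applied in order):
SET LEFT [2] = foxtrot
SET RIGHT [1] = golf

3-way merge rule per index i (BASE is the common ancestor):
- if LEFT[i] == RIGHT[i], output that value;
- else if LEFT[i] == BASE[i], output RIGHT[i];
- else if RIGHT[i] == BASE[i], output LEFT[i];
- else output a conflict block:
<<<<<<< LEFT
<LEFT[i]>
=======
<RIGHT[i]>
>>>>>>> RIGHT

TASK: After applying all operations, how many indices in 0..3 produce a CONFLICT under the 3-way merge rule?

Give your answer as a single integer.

Answer: 0

Derivation:
Final LEFT:  [bravo, hotel, foxtrot, foxtrot]
Final RIGHT: [bravo, golf, delta, foxtrot]
i=0: L=bravo R=bravo -> agree -> bravo
i=1: L=hotel=BASE, R=golf -> take RIGHT -> golf
i=2: L=foxtrot, R=delta=BASE -> take LEFT -> foxtrot
i=3: L=foxtrot R=foxtrot -> agree -> foxtrot
Conflict count: 0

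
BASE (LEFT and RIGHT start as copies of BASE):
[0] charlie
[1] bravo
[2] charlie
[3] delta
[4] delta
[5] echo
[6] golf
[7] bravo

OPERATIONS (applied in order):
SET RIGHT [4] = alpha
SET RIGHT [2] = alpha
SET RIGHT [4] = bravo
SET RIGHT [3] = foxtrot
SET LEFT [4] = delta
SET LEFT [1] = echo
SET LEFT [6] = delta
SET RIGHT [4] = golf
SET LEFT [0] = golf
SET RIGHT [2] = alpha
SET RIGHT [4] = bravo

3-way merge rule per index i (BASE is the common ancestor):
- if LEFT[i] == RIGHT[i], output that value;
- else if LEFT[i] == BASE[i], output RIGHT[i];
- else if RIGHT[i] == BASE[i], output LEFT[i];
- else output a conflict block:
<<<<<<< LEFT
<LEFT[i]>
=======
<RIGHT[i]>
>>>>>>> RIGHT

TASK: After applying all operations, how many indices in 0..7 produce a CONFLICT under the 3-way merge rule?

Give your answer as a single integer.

Final LEFT:  [golf, echo, charlie, delta, delta, echo, delta, bravo]
Final RIGHT: [charlie, bravo, alpha, foxtrot, bravo, echo, golf, bravo]
i=0: L=golf, R=charlie=BASE -> take LEFT -> golf
i=1: L=echo, R=bravo=BASE -> take LEFT -> echo
i=2: L=charlie=BASE, R=alpha -> take RIGHT -> alpha
i=3: L=delta=BASE, R=foxtrot -> take RIGHT -> foxtrot
i=4: L=delta=BASE, R=bravo -> take RIGHT -> bravo
i=5: L=echo R=echo -> agree -> echo
i=6: L=delta, R=golf=BASE -> take LEFT -> delta
i=7: L=bravo R=bravo -> agree -> bravo
Conflict count: 0

Answer: 0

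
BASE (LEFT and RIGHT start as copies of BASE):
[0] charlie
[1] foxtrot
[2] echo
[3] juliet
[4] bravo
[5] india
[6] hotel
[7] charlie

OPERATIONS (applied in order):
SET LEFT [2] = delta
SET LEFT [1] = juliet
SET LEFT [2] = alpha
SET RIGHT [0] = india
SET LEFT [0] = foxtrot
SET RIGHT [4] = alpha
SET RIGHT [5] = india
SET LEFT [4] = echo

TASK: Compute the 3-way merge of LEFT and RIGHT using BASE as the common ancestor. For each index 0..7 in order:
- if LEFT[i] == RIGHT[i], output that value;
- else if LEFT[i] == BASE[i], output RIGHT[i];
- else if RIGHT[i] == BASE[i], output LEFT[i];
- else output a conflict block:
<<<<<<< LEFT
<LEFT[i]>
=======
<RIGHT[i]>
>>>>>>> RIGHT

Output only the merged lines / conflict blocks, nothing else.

Answer: <<<<<<< LEFT
foxtrot
=======
india
>>>>>>> RIGHT
juliet
alpha
juliet
<<<<<<< LEFT
echo
=======
alpha
>>>>>>> RIGHT
india
hotel
charlie

Derivation:
Final LEFT:  [foxtrot, juliet, alpha, juliet, echo, india, hotel, charlie]
Final RIGHT: [india, foxtrot, echo, juliet, alpha, india, hotel, charlie]
i=0: BASE=charlie L=foxtrot R=india all differ -> CONFLICT
i=1: L=juliet, R=foxtrot=BASE -> take LEFT -> juliet
i=2: L=alpha, R=echo=BASE -> take LEFT -> alpha
i=3: L=juliet R=juliet -> agree -> juliet
i=4: BASE=bravo L=echo R=alpha all differ -> CONFLICT
i=5: L=india R=india -> agree -> india
i=6: L=hotel R=hotel -> agree -> hotel
i=7: L=charlie R=charlie -> agree -> charlie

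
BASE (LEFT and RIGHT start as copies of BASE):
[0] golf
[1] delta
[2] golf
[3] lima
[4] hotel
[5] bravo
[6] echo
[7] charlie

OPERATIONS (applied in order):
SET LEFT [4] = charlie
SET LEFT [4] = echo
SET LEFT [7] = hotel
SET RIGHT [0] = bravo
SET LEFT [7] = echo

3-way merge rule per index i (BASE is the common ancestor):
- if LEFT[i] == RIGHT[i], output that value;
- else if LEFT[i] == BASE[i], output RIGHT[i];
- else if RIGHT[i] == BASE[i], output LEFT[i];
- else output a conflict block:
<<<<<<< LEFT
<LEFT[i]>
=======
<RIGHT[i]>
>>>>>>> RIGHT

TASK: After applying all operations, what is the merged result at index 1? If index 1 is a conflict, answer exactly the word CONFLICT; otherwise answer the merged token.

Answer: delta

Derivation:
Final LEFT:  [golf, delta, golf, lima, echo, bravo, echo, echo]
Final RIGHT: [bravo, delta, golf, lima, hotel, bravo, echo, charlie]
i=0: L=golf=BASE, R=bravo -> take RIGHT -> bravo
i=1: L=delta R=delta -> agree -> delta
i=2: L=golf R=golf -> agree -> golf
i=3: L=lima R=lima -> agree -> lima
i=4: L=echo, R=hotel=BASE -> take LEFT -> echo
i=5: L=bravo R=bravo -> agree -> bravo
i=6: L=echo R=echo -> agree -> echo
i=7: L=echo, R=charlie=BASE -> take LEFT -> echo
Index 1 -> delta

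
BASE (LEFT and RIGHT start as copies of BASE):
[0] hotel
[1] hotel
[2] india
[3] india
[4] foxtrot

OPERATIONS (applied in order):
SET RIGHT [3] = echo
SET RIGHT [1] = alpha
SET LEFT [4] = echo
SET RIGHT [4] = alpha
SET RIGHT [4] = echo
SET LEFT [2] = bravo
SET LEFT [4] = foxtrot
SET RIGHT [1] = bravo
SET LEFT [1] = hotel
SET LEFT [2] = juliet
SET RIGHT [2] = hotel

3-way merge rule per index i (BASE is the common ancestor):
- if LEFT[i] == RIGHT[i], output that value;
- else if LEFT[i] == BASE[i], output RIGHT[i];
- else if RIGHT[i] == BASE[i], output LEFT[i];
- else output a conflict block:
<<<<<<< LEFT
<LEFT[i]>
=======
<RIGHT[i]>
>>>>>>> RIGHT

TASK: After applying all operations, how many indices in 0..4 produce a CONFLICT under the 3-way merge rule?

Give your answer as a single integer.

Answer: 1

Derivation:
Final LEFT:  [hotel, hotel, juliet, india, foxtrot]
Final RIGHT: [hotel, bravo, hotel, echo, echo]
i=0: L=hotel R=hotel -> agree -> hotel
i=1: L=hotel=BASE, R=bravo -> take RIGHT -> bravo
i=2: BASE=india L=juliet R=hotel all differ -> CONFLICT
i=3: L=india=BASE, R=echo -> take RIGHT -> echo
i=4: L=foxtrot=BASE, R=echo -> take RIGHT -> echo
Conflict count: 1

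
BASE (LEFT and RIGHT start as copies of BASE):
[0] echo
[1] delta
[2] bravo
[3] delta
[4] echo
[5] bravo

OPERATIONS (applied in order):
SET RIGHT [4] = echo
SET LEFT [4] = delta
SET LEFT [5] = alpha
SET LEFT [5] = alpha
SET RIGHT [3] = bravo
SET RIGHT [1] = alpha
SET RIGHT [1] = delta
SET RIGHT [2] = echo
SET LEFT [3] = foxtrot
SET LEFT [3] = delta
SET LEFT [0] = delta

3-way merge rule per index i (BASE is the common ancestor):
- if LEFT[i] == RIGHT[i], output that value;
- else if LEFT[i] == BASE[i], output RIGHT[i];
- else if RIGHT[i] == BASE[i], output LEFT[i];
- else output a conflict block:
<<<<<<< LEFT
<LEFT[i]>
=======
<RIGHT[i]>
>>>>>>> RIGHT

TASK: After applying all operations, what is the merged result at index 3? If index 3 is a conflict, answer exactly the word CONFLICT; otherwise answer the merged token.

Final LEFT:  [delta, delta, bravo, delta, delta, alpha]
Final RIGHT: [echo, delta, echo, bravo, echo, bravo]
i=0: L=delta, R=echo=BASE -> take LEFT -> delta
i=1: L=delta R=delta -> agree -> delta
i=2: L=bravo=BASE, R=echo -> take RIGHT -> echo
i=3: L=delta=BASE, R=bravo -> take RIGHT -> bravo
i=4: L=delta, R=echo=BASE -> take LEFT -> delta
i=5: L=alpha, R=bravo=BASE -> take LEFT -> alpha
Index 3 -> bravo

Answer: bravo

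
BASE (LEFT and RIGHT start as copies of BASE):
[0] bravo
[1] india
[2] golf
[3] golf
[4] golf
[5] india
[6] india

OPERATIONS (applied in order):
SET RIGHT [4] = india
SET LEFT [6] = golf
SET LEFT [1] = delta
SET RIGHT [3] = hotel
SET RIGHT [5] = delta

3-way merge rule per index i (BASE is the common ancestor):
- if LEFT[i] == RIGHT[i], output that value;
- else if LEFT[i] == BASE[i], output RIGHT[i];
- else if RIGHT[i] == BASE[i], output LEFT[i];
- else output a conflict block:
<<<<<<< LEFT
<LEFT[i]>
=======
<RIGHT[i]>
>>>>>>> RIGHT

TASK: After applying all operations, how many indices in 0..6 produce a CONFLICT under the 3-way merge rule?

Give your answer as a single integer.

Final LEFT:  [bravo, delta, golf, golf, golf, india, golf]
Final RIGHT: [bravo, india, golf, hotel, india, delta, india]
i=0: L=bravo R=bravo -> agree -> bravo
i=1: L=delta, R=india=BASE -> take LEFT -> delta
i=2: L=golf R=golf -> agree -> golf
i=3: L=golf=BASE, R=hotel -> take RIGHT -> hotel
i=4: L=golf=BASE, R=india -> take RIGHT -> india
i=5: L=india=BASE, R=delta -> take RIGHT -> delta
i=6: L=golf, R=india=BASE -> take LEFT -> golf
Conflict count: 0

Answer: 0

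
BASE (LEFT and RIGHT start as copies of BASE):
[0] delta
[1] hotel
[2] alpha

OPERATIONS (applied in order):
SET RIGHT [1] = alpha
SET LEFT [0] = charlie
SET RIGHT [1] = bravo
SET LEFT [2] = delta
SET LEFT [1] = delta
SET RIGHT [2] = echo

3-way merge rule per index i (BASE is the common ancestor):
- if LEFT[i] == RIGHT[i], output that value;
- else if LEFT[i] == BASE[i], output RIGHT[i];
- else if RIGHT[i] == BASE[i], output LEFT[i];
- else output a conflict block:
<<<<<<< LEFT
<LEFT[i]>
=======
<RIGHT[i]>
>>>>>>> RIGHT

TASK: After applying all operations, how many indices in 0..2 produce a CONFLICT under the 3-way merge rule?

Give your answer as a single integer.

Answer: 2

Derivation:
Final LEFT:  [charlie, delta, delta]
Final RIGHT: [delta, bravo, echo]
i=0: L=charlie, R=delta=BASE -> take LEFT -> charlie
i=1: BASE=hotel L=delta R=bravo all differ -> CONFLICT
i=2: BASE=alpha L=delta R=echo all differ -> CONFLICT
Conflict count: 2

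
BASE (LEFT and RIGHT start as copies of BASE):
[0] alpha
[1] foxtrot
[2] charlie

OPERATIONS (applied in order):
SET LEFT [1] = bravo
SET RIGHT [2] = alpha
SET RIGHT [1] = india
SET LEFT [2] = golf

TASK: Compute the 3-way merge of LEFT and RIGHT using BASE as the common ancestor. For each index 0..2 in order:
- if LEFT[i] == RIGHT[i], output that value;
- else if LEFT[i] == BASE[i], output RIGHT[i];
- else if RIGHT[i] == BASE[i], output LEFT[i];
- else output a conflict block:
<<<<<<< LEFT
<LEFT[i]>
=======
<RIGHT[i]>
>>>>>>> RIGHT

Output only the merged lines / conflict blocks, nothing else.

Final LEFT:  [alpha, bravo, golf]
Final RIGHT: [alpha, india, alpha]
i=0: L=alpha R=alpha -> agree -> alpha
i=1: BASE=foxtrot L=bravo R=india all differ -> CONFLICT
i=2: BASE=charlie L=golf R=alpha all differ -> CONFLICT

Answer: alpha
<<<<<<< LEFT
bravo
=======
india
>>>>>>> RIGHT
<<<<<<< LEFT
golf
=======
alpha
>>>>>>> RIGHT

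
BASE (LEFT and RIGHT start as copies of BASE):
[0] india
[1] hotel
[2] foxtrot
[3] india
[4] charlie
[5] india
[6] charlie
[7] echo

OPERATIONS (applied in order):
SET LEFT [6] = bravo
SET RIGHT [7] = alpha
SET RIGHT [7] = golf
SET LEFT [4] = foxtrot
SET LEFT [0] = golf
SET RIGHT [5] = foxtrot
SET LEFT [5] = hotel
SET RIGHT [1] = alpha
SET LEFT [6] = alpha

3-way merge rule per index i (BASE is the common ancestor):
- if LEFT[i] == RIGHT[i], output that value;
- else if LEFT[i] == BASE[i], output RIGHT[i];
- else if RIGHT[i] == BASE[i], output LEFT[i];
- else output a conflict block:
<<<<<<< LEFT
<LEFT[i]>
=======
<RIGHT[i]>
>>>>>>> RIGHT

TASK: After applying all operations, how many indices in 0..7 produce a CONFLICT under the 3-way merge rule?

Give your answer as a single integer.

Final LEFT:  [golf, hotel, foxtrot, india, foxtrot, hotel, alpha, echo]
Final RIGHT: [india, alpha, foxtrot, india, charlie, foxtrot, charlie, golf]
i=0: L=golf, R=india=BASE -> take LEFT -> golf
i=1: L=hotel=BASE, R=alpha -> take RIGHT -> alpha
i=2: L=foxtrot R=foxtrot -> agree -> foxtrot
i=3: L=india R=india -> agree -> india
i=4: L=foxtrot, R=charlie=BASE -> take LEFT -> foxtrot
i=5: BASE=india L=hotel R=foxtrot all differ -> CONFLICT
i=6: L=alpha, R=charlie=BASE -> take LEFT -> alpha
i=7: L=echo=BASE, R=golf -> take RIGHT -> golf
Conflict count: 1

Answer: 1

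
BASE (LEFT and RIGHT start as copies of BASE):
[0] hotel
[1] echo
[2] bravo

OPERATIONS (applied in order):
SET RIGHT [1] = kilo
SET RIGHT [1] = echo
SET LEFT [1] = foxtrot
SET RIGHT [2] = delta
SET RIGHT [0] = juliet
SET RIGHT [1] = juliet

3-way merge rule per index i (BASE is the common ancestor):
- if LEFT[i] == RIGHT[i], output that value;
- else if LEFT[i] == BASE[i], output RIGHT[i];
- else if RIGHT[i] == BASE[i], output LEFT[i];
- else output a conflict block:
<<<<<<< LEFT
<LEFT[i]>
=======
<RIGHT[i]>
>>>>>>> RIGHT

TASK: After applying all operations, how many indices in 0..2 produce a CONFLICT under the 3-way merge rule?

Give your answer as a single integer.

Answer: 1

Derivation:
Final LEFT:  [hotel, foxtrot, bravo]
Final RIGHT: [juliet, juliet, delta]
i=0: L=hotel=BASE, R=juliet -> take RIGHT -> juliet
i=1: BASE=echo L=foxtrot R=juliet all differ -> CONFLICT
i=2: L=bravo=BASE, R=delta -> take RIGHT -> delta
Conflict count: 1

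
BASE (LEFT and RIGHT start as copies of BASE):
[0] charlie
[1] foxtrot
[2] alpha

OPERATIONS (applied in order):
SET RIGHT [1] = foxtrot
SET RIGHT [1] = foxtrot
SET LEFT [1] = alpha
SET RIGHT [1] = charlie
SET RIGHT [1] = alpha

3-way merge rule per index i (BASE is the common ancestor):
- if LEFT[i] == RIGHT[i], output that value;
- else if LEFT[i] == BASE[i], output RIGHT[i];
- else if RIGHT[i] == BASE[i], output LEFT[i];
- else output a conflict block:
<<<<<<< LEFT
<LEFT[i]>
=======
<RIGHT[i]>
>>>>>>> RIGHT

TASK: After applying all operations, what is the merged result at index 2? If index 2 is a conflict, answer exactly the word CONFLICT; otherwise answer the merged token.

Final LEFT:  [charlie, alpha, alpha]
Final RIGHT: [charlie, alpha, alpha]
i=0: L=charlie R=charlie -> agree -> charlie
i=1: L=alpha R=alpha -> agree -> alpha
i=2: L=alpha R=alpha -> agree -> alpha
Index 2 -> alpha

Answer: alpha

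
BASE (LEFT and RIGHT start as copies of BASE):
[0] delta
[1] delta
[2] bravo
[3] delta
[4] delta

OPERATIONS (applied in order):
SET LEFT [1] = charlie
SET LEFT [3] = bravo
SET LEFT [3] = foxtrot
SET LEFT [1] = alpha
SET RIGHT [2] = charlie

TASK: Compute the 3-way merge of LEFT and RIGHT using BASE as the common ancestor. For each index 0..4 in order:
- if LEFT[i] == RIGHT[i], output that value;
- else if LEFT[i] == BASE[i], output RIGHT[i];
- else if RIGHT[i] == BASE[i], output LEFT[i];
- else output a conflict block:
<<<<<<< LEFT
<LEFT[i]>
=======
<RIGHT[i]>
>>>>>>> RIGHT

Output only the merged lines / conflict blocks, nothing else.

Final LEFT:  [delta, alpha, bravo, foxtrot, delta]
Final RIGHT: [delta, delta, charlie, delta, delta]
i=0: L=delta R=delta -> agree -> delta
i=1: L=alpha, R=delta=BASE -> take LEFT -> alpha
i=2: L=bravo=BASE, R=charlie -> take RIGHT -> charlie
i=3: L=foxtrot, R=delta=BASE -> take LEFT -> foxtrot
i=4: L=delta R=delta -> agree -> delta

Answer: delta
alpha
charlie
foxtrot
delta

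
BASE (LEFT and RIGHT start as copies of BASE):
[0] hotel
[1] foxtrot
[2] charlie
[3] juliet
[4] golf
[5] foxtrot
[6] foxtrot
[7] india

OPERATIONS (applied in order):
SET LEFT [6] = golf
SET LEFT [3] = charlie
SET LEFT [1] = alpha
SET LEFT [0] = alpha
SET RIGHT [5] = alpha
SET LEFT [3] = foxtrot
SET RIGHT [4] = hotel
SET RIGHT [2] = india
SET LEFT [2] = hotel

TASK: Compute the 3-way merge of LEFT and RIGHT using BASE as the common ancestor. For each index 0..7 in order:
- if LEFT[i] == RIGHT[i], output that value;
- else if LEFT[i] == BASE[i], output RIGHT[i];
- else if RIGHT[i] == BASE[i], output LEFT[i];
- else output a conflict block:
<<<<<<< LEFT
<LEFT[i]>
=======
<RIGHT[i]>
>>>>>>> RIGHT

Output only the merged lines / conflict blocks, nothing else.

Answer: alpha
alpha
<<<<<<< LEFT
hotel
=======
india
>>>>>>> RIGHT
foxtrot
hotel
alpha
golf
india

Derivation:
Final LEFT:  [alpha, alpha, hotel, foxtrot, golf, foxtrot, golf, india]
Final RIGHT: [hotel, foxtrot, india, juliet, hotel, alpha, foxtrot, india]
i=0: L=alpha, R=hotel=BASE -> take LEFT -> alpha
i=1: L=alpha, R=foxtrot=BASE -> take LEFT -> alpha
i=2: BASE=charlie L=hotel R=india all differ -> CONFLICT
i=3: L=foxtrot, R=juliet=BASE -> take LEFT -> foxtrot
i=4: L=golf=BASE, R=hotel -> take RIGHT -> hotel
i=5: L=foxtrot=BASE, R=alpha -> take RIGHT -> alpha
i=6: L=golf, R=foxtrot=BASE -> take LEFT -> golf
i=7: L=india R=india -> agree -> india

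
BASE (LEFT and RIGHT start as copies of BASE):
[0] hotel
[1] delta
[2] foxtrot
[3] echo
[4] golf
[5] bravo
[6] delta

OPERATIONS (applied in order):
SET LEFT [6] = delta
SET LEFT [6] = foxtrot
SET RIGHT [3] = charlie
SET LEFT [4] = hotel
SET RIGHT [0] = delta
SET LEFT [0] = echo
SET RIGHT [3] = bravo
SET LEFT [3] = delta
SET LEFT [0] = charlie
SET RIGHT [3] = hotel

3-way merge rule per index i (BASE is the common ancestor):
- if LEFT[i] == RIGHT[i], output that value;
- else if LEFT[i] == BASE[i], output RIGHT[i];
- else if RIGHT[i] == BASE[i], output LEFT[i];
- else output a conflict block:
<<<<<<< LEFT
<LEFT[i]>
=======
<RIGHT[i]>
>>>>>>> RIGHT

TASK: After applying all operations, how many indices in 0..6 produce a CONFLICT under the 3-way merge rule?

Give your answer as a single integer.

Answer: 2

Derivation:
Final LEFT:  [charlie, delta, foxtrot, delta, hotel, bravo, foxtrot]
Final RIGHT: [delta, delta, foxtrot, hotel, golf, bravo, delta]
i=0: BASE=hotel L=charlie R=delta all differ -> CONFLICT
i=1: L=delta R=delta -> agree -> delta
i=2: L=foxtrot R=foxtrot -> agree -> foxtrot
i=3: BASE=echo L=delta R=hotel all differ -> CONFLICT
i=4: L=hotel, R=golf=BASE -> take LEFT -> hotel
i=5: L=bravo R=bravo -> agree -> bravo
i=6: L=foxtrot, R=delta=BASE -> take LEFT -> foxtrot
Conflict count: 2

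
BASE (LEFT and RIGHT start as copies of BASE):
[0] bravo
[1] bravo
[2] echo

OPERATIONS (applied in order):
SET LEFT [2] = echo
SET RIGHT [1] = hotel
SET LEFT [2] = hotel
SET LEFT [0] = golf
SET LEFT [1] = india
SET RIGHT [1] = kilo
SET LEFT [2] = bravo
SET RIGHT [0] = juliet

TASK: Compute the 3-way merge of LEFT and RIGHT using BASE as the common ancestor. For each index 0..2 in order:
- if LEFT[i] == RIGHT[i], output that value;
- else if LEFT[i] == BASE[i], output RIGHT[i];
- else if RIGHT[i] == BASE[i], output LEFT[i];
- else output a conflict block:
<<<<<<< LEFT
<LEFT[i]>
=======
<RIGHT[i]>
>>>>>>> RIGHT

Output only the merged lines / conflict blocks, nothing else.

Answer: <<<<<<< LEFT
golf
=======
juliet
>>>>>>> RIGHT
<<<<<<< LEFT
india
=======
kilo
>>>>>>> RIGHT
bravo

Derivation:
Final LEFT:  [golf, india, bravo]
Final RIGHT: [juliet, kilo, echo]
i=0: BASE=bravo L=golf R=juliet all differ -> CONFLICT
i=1: BASE=bravo L=india R=kilo all differ -> CONFLICT
i=2: L=bravo, R=echo=BASE -> take LEFT -> bravo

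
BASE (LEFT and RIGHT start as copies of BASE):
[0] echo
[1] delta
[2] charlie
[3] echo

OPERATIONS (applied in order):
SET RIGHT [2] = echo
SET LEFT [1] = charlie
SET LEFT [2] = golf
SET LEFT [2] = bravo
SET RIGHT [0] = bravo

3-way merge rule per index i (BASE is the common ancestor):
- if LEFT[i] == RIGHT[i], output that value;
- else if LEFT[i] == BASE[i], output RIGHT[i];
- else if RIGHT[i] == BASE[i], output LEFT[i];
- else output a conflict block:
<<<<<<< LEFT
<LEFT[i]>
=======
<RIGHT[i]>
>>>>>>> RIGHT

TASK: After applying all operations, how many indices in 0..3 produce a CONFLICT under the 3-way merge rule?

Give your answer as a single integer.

Final LEFT:  [echo, charlie, bravo, echo]
Final RIGHT: [bravo, delta, echo, echo]
i=0: L=echo=BASE, R=bravo -> take RIGHT -> bravo
i=1: L=charlie, R=delta=BASE -> take LEFT -> charlie
i=2: BASE=charlie L=bravo R=echo all differ -> CONFLICT
i=3: L=echo R=echo -> agree -> echo
Conflict count: 1

Answer: 1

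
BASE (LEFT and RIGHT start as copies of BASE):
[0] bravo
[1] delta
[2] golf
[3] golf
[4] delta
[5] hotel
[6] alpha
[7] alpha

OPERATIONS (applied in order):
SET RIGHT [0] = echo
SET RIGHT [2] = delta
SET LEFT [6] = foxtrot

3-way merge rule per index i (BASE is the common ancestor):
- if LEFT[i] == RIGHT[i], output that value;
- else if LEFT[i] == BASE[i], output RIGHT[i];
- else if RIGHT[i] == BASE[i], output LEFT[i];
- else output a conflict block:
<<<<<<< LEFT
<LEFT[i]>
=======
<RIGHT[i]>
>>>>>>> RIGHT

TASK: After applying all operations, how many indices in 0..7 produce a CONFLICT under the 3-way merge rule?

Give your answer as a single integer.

Final LEFT:  [bravo, delta, golf, golf, delta, hotel, foxtrot, alpha]
Final RIGHT: [echo, delta, delta, golf, delta, hotel, alpha, alpha]
i=0: L=bravo=BASE, R=echo -> take RIGHT -> echo
i=1: L=delta R=delta -> agree -> delta
i=2: L=golf=BASE, R=delta -> take RIGHT -> delta
i=3: L=golf R=golf -> agree -> golf
i=4: L=delta R=delta -> agree -> delta
i=5: L=hotel R=hotel -> agree -> hotel
i=6: L=foxtrot, R=alpha=BASE -> take LEFT -> foxtrot
i=7: L=alpha R=alpha -> agree -> alpha
Conflict count: 0

Answer: 0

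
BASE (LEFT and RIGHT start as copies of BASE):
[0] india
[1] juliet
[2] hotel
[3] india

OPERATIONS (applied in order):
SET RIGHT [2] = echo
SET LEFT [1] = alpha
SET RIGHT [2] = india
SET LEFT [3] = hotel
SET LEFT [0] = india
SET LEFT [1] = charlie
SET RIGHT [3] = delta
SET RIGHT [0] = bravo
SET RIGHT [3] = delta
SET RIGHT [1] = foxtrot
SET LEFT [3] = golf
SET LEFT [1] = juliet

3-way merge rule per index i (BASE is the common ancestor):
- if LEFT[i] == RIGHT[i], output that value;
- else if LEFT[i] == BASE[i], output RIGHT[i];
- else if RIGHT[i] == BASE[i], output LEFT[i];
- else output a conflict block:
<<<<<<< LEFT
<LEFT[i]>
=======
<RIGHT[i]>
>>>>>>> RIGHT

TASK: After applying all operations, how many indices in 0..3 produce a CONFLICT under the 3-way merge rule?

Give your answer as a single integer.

Final LEFT:  [india, juliet, hotel, golf]
Final RIGHT: [bravo, foxtrot, india, delta]
i=0: L=india=BASE, R=bravo -> take RIGHT -> bravo
i=1: L=juliet=BASE, R=foxtrot -> take RIGHT -> foxtrot
i=2: L=hotel=BASE, R=india -> take RIGHT -> india
i=3: BASE=india L=golf R=delta all differ -> CONFLICT
Conflict count: 1

Answer: 1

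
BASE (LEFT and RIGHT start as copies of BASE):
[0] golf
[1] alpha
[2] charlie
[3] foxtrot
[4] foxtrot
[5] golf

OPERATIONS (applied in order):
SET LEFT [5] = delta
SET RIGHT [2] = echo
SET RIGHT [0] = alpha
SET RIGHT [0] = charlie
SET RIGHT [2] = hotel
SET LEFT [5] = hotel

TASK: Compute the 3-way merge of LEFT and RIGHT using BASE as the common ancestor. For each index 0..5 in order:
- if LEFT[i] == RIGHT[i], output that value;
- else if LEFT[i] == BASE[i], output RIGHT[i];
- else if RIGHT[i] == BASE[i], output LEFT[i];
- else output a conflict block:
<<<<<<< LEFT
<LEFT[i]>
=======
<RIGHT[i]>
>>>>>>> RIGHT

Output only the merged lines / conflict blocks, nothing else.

Answer: charlie
alpha
hotel
foxtrot
foxtrot
hotel

Derivation:
Final LEFT:  [golf, alpha, charlie, foxtrot, foxtrot, hotel]
Final RIGHT: [charlie, alpha, hotel, foxtrot, foxtrot, golf]
i=0: L=golf=BASE, R=charlie -> take RIGHT -> charlie
i=1: L=alpha R=alpha -> agree -> alpha
i=2: L=charlie=BASE, R=hotel -> take RIGHT -> hotel
i=3: L=foxtrot R=foxtrot -> agree -> foxtrot
i=4: L=foxtrot R=foxtrot -> agree -> foxtrot
i=5: L=hotel, R=golf=BASE -> take LEFT -> hotel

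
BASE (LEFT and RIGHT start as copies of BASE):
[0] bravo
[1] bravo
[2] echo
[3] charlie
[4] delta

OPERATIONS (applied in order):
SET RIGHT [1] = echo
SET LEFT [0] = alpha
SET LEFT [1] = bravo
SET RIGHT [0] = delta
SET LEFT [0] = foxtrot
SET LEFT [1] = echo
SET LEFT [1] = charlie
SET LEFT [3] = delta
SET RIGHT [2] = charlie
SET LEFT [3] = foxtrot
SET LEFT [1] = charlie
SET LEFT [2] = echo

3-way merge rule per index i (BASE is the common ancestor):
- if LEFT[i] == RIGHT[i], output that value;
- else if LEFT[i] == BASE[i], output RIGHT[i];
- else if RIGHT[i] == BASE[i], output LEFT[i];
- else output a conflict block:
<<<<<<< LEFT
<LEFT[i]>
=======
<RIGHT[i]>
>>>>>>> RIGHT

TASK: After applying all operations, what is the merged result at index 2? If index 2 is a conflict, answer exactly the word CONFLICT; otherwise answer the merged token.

Answer: charlie

Derivation:
Final LEFT:  [foxtrot, charlie, echo, foxtrot, delta]
Final RIGHT: [delta, echo, charlie, charlie, delta]
i=0: BASE=bravo L=foxtrot R=delta all differ -> CONFLICT
i=1: BASE=bravo L=charlie R=echo all differ -> CONFLICT
i=2: L=echo=BASE, R=charlie -> take RIGHT -> charlie
i=3: L=foxtrot, R=charlie=BASE -> take LEFT -> foxtrot
i=4: L=delta R=delta -> agree -> delta
Index 2 -> charlie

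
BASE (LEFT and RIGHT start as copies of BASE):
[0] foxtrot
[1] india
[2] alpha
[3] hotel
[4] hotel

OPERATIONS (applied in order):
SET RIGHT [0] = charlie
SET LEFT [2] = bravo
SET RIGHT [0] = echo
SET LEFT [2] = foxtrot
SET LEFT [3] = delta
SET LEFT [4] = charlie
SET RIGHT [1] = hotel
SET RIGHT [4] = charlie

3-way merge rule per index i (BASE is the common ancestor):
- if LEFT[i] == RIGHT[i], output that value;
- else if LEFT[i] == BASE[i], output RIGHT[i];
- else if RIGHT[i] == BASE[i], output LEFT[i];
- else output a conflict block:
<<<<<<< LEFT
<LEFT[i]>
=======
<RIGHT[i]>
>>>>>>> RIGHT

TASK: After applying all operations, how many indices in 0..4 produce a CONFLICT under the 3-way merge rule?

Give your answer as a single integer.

Final LEFT:  [foxtrot, india, foxtrot, delta, charlie]
Final RIGHT: [echo, hotel, alpha, hotel, charlie]
i=0: L=foxtrot=BASE, R=echo -> take RIGHT -> echo
i=1: L=india=BASE, R=hotel -> take RIGHT -> hotel
i=2: L=foxtrot, R=alpha=BASE -> take LEFT -> foxtrot
i=3: L=delta, R=hotel=BASE -> take LEFT -> delta
i=4: L=charlie R=charlie -> agree -> charlie
Conflict count: 0

Answer: 0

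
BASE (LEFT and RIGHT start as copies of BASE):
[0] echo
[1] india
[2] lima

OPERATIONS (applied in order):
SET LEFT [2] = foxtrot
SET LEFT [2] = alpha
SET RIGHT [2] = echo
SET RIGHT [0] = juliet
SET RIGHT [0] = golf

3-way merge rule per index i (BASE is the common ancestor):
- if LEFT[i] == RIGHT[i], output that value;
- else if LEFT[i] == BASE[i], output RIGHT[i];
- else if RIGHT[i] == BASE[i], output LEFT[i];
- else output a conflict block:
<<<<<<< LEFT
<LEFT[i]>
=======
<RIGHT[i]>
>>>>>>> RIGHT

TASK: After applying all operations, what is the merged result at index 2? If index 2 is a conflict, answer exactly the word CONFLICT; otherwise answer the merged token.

Final LEFT:  [echo, india, alpha]
Final RIGHT: [golf, india, echo]
i=0: L=echo=BASE, R=golf -> take RIGHT -> golf
i=1: L=india R=india -> agree -> india
i=2: BASE=lima L=alpha R=echo all differ -> CONFLICT
Index 2 -> CONFLICT

Answer: CONFLICT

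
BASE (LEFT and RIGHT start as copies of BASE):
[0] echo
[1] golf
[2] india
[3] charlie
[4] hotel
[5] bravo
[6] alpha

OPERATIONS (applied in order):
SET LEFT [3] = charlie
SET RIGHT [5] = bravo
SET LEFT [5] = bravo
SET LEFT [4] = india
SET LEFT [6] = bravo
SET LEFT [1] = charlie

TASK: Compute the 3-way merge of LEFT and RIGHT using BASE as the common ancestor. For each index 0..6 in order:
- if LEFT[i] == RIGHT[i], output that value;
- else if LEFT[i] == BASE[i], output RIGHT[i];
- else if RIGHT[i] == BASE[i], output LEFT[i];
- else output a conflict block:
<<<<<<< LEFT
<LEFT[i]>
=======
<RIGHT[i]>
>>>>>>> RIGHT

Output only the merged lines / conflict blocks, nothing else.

Answer: echo
charlie
india
charlie
india
bravo
bravo

Derivation:
Final LEFT:  [echo, charlie, india, charlie, india, bravo, bravo]
Final RIGHT: [echo, golf, india, charlie, hotel, bravo, alpha]
i=0: L=echo R=echo -> agree -> echo
i=1: L=charlie, R=golf=BASE -> take LEFT -> charlie
i=2: L=india R=india -> agree -> india
i=3: L=charlie R=charlie -> agree -> charlie
i=4: L=india, R=hotel=BASE -> take LEFT -> india
i=5: L=bravo R=bravo -> agree -> bravo
i=6: L=bravo, R=alpha=BASE -> take LEFT -> bravo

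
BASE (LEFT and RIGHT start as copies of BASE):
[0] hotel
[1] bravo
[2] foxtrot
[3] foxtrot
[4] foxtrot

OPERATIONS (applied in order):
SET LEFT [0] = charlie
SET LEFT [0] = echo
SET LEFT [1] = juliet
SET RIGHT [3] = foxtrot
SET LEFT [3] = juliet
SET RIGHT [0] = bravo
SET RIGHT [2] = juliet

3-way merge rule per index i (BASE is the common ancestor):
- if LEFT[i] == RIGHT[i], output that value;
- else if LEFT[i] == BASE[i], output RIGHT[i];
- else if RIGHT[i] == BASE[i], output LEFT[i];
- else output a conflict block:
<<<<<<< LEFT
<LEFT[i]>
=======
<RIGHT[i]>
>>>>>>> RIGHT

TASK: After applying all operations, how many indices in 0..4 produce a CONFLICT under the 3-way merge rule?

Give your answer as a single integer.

Final LEFT:  [echo, juliet, foxtrot, juliet, foxtrot]
Final RIGHT: [bravo, bravo, juliet, foxtrot, foxtrot]
i=0: BASE=hotel L=echo R=bravo all differ -> CONFLICT
i=1: L=juliet, R=bravo=BASE -> take LEFT -> juliet
i=2: L=foxtrot=BASE, R=juliet -> take RIGHT -> juliet
i=3: L=juliet, R=foxtrot=BASE -> take LEFT -> juliet
i=4: L=foxtrot R=foxtrot -> agree -> foxtrot
Conflict count: 1

Answer: 1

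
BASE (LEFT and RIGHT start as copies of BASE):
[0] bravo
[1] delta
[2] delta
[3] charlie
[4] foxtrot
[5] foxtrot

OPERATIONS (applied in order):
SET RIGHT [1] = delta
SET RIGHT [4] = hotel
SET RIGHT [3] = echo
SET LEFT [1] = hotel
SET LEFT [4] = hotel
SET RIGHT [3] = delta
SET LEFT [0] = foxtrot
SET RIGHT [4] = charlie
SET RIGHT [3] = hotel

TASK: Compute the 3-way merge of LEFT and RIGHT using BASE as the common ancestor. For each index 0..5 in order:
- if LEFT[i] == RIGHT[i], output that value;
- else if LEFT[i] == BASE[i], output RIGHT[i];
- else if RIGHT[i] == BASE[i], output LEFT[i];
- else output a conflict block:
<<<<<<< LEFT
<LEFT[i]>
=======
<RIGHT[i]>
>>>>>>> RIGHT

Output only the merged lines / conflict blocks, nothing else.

Final LEFT:  [foxtrot, hotel, delta, charlie, hotel, foxtrot]
Final RIGHT: [bravo, delta, delta, hotel, charlie, foxtrot]
i=0: L=foxtrot, R=bravo=BASE -> take LEFT -> foxtrot
i=1: L=hotel, R=delta=BASE -> take LEFT -> hotel
i=2: L=delta R=delta -> agree -> delta
i=3: L=charlie=BASE, R=hotel -> take RIGHT -> hotel
i=4: BASE=foxtrot L=hotel R=charlie all differ -> CONFLICT
i=5: L=foxtrot R=foxtrot -> agree -> foxtrot

Answer: foxtrot
hotel
delta
hotel
<<<<<<< LEFT
hotel
=======
charlie
>>>>>>> RIGHT
foxtrot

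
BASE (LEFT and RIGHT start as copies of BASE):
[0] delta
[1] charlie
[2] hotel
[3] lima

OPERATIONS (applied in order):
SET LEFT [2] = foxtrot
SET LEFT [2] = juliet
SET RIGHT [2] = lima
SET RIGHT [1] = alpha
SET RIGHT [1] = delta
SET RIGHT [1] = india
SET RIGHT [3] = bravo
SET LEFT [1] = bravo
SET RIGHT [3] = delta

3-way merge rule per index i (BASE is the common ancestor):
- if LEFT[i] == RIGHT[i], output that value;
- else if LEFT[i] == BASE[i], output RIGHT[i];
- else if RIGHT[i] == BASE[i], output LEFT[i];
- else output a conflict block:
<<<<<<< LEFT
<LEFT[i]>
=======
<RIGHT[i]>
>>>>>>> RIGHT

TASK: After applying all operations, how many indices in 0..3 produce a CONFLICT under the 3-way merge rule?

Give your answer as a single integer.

Answer: 2

Derivation:
Final LEFT:  [delta, bravo, juliet, lima]
Final RIGHT: [delta, india, lima, delta]
i=0: L=delta R=delta -> agree -> delta
i=1: BASE=charlie L=bravo R=india all differ -> CONFLICT
i=2: BASE=hotel L=juliet R=lima all differ -> CONFLICT
i=3: L=lima=BASE, R=delta -> take RIGHT -> delta
Conflict count: 2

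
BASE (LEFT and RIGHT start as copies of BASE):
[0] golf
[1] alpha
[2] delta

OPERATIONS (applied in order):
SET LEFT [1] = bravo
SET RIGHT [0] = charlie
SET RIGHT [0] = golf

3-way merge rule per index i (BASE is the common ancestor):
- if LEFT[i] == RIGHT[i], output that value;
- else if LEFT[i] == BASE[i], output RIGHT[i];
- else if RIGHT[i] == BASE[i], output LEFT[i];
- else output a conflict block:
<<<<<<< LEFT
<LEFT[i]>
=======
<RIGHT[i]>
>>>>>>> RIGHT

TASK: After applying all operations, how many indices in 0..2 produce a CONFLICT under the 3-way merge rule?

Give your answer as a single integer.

Final LEFT:  [golf, bravo, delta]
Final RIGHT: [golf, alpha, delta]
i=0: L=golf R=golf -> agree -> golf
i=1: L=bravo, R=alpha=BASE -> take LEFT -> bravo
i=2: L=delta R=delta -> agree -> delta
Conflict count: 0

Answer: 0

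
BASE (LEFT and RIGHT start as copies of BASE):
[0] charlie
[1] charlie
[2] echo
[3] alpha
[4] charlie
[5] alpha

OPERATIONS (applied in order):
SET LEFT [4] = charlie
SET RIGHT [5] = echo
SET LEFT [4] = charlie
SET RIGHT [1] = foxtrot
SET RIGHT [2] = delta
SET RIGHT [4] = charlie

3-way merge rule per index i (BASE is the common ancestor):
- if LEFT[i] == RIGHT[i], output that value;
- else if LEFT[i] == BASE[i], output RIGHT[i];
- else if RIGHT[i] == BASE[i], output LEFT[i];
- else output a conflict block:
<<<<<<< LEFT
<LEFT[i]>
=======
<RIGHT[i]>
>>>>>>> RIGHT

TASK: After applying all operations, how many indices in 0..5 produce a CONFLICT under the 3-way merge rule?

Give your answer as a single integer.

Final LEFT:  [charlie, charlie, echo, alpha, charlie, alpha]
Final RIGHT: [charlie, foxtrot, delta, alpha, charlie, echo]
i=0: L=charlie R=charlie -> agree -> charlie
i=1: L=charlie=BASE, R=foxtrot -> take RIGHT -> foxtrot
i=2: L=echo=BASE, R=delta -> take RIGHT -> delta
i=3: L=alpha R=alpha -> agree -> alpha
i=4: L=charlie R=charlie -> agree -> charlie
i=5: L=alpha=BASE, R=echo -> take RIGHT -> echo
Conflict count: 0

Answer: 0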